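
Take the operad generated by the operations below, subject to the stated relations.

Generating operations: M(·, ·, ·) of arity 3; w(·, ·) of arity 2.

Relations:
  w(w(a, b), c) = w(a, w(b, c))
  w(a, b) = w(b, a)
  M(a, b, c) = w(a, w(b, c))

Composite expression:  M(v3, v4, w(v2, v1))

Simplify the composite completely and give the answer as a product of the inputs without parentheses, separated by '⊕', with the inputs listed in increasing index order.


v1 ⊕ v2 ⊕ v3 ⊕ v4


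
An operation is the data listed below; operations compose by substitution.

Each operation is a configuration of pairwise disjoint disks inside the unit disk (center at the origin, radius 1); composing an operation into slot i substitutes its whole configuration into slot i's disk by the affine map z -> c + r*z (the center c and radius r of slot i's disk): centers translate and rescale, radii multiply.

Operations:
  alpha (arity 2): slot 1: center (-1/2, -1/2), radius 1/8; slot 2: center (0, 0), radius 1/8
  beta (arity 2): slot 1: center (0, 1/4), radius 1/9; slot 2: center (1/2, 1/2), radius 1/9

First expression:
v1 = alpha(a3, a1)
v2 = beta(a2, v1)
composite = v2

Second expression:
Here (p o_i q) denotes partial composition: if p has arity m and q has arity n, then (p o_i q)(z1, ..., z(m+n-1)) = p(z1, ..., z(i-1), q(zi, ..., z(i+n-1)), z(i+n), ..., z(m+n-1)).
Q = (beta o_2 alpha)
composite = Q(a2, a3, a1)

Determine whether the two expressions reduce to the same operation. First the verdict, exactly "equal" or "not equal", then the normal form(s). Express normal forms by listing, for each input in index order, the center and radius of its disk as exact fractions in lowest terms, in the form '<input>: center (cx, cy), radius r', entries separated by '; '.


Normal form of the first expression: a1: center (1/2, 1/2), radius 1/72; a2: center (0, 1/4), radius 1/9; a3: center (4/9, 4/9), radius 1/72
Normal form of the second expression: a1: center (1/2, 1/2), radius 1/72; a2: center (0, 1/4), radius 1/9; a3: center (4/9, 4/9), radius 1/72
Same normal form: equal.

equal; the common form is a1: center (1/2, 1/2), radius 1/72; a2: center (0, 1/4), radius 1/9; a3: center (4/9, 4/9), radius 1/72


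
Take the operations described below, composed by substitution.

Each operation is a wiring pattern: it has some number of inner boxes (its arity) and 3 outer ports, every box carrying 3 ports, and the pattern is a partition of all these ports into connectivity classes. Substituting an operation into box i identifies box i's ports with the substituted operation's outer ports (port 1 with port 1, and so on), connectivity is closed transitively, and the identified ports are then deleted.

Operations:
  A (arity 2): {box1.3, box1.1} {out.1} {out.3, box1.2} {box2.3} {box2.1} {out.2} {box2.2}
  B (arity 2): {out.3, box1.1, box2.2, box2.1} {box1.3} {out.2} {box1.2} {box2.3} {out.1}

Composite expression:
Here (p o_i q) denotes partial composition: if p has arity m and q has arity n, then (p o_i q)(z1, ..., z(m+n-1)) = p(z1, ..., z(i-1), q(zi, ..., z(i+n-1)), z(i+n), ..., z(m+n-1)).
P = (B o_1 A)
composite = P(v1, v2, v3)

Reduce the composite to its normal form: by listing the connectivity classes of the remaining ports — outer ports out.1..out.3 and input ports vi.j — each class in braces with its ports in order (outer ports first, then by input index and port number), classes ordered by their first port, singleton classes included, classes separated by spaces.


{out.1} {out.2} {out.3, v3.1, v3.2} {v1.1, v1.3} {v1.2} {v2.1} {v2.2} {v2.3} {v3.3}


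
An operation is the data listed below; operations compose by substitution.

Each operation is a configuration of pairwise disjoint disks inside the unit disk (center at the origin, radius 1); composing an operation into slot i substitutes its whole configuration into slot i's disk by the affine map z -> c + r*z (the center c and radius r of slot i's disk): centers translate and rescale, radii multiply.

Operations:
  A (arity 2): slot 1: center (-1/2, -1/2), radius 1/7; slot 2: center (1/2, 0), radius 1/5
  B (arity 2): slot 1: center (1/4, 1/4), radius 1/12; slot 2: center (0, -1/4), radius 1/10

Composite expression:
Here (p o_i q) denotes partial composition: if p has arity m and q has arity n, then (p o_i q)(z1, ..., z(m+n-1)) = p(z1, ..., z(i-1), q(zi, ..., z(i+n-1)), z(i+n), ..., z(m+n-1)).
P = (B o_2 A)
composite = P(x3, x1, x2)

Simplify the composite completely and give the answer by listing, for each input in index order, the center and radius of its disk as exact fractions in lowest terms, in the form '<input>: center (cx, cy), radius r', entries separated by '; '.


x1: center (-1/20, -3/10), radius 1/70; x2: center (1/20, -1/4), radius 1/50; x3: center (1/4, 1/4), radius 1/12

Only the slot chain above each x matters under B; compose those maps.
x3: after 1 affine step, its disk has center (1/4, 1/4), radius 1/12
x1: after 2 affine steps, its disk has center (-1/20, -3/10), radius 1/70
x2: after 2 affine steps, its disk has center (1/20, -1/4), radius 1/50


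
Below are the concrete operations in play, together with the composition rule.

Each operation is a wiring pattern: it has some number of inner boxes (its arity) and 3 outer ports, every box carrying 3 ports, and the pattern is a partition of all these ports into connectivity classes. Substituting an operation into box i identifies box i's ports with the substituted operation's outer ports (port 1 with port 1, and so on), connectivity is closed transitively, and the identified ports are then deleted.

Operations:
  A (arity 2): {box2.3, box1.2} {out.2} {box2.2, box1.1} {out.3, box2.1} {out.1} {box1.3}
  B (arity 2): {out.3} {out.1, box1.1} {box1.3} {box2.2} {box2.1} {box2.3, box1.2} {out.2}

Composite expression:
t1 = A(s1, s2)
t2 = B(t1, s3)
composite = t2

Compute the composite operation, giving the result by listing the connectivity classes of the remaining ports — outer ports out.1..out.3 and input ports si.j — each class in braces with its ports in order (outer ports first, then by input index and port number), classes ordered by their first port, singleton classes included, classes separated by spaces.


{out.1} {out.2} {out.3} {s1.1, s2.2} {s1.2, s2.3} {s1.3} {s2.1} {s3.1} {s3.2} {s3.3}

Two ports join when wires chain via B-identified ports.
the subtree at A composes to {out.1} {out.2} {out.3, s2.1} {s1.1, s2.2} {s1.2, s2.3} {s1.3} on (s1, s2); out.j = own outer ports
the subtree at B composes to {out.1} {out.2} {out.3} {s1.1, s2.2} {s1.2, s2.3} {s1.3} {s2.1} {s3.1} {s3.2} {s3.3} on (s1, s2, s3); out.j = own outer ports


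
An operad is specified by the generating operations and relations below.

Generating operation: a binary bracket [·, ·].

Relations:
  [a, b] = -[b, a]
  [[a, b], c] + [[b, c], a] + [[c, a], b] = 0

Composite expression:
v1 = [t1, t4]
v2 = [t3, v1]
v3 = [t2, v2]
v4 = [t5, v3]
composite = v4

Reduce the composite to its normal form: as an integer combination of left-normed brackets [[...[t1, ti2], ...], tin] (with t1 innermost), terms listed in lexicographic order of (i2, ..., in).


-[[[[t1, t4], t3], t2], t5]

A multilinear Lie element is pinned by t1-initial words (t1 innermost).
Composite bracket: [t5, [t2, [t3, [t1, t4]]]]
Expanding via [a, b] = ab - ba: 16 signed words (2^4 = 16).
Coefficients come from the t1-initial words:
  sign of t1t4t3t2t5 is -1, so it contributes -[[[[t1, t4], t3], t2], t5]


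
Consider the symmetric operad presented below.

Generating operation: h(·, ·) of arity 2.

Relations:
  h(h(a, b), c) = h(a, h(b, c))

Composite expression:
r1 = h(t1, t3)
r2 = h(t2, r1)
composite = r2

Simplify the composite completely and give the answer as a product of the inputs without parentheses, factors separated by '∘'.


t2 ∘ t1 ∘ t3

All parenthesizations of h agree; list the t-inputs left to right.
h(t1, t3) flattens to t1 ∘ t3
h(t2, h(t1, t3)) flattens to t2 ∘ t1 ∘ t3


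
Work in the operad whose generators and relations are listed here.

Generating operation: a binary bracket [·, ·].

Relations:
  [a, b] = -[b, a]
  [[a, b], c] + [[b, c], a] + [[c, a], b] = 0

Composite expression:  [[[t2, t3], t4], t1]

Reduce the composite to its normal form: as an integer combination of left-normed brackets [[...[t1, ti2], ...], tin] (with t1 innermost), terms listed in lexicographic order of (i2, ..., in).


-[[[t1, t2], t3], t4] + [[[t1, t3], t2], t4] + [[[t1, t4], t2], t3] - [[[t1, t4], t3], t2]

In the tensor algebra, words opening t1 carry the t1-anchored form.
Composite bracket: [[[t2, t3], t4], t1]
Under [a, b] = ab - ba we get 8 signed associative words (2^3 = 8).
Only words starting with t1 matter:
  sign of t1t2t3t4 is -1, so it contributes -[[[t1, t2], t3], t4]
  sign of t1t3t2t4 is +1, so it contributes +[[[t1, t3], t2], t4]
  sign of t1t4t2t3 is +1, so it contributes +[[[t1, t4], t2], t3]
  sign of t1t4t3t2 is -1, so it contributes -[[[t1, t4], t3], t2]


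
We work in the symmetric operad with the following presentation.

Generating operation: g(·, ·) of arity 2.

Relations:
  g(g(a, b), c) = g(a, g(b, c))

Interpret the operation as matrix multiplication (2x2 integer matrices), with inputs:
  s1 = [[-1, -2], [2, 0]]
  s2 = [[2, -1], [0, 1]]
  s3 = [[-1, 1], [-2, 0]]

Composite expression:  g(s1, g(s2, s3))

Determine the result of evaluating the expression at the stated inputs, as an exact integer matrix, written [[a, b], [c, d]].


[[4, -2], [0, 4]]

g(s2, s3) = [[0, 2], [-2, 0]]
g(s1, g(s2, s3)) = [[4, -2], [0, 4]]


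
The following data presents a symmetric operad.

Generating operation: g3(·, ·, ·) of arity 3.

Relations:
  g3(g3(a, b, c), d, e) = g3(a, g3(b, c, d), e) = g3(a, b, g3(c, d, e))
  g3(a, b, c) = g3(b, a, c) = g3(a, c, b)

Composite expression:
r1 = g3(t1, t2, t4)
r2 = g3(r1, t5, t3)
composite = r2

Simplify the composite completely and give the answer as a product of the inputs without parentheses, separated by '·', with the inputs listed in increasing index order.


t1 · t2 · t3 · t4 · t5

Key point: g3 commutes, so take the t-inputs in any fixed order.
g3(t1, t2, t4) reduces to t1 · t2 · t4
g3(g3(t1, t2, t4), t5, t3) reduces to t1 · t2 · t4 · t5 · t3
sorting the factors by input index: t1 · t2 · t3 · t4 · t5


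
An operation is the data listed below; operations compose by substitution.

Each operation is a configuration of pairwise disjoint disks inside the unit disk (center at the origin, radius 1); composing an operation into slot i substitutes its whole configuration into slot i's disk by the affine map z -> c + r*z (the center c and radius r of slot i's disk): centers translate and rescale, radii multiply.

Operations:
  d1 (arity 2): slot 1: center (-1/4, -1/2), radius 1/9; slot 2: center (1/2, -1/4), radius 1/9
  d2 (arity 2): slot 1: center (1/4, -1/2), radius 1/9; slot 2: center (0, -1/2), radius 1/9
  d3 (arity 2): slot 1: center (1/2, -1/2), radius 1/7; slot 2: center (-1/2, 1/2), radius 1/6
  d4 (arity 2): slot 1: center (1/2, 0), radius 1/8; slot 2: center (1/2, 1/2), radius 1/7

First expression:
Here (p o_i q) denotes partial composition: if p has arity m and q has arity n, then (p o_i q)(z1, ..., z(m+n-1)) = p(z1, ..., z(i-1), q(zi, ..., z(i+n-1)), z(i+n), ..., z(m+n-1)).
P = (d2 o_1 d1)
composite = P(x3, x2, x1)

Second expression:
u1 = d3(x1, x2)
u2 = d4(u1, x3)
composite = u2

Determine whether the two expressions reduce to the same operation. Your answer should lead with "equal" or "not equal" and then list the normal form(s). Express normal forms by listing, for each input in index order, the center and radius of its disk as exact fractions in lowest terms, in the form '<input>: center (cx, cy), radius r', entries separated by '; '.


not equal — first x1: center (0, -1/2), radius 1/9; x2: center (11/36, -19/36), radius 1/81; x3: center (2/9, -5/9), radius 1/81, second x1: center (9/16, -1/16), radius 1/56; x2: center (7/16, 1/16), radius 1/48; x3: center (1/2, 1/2), radius 1/7


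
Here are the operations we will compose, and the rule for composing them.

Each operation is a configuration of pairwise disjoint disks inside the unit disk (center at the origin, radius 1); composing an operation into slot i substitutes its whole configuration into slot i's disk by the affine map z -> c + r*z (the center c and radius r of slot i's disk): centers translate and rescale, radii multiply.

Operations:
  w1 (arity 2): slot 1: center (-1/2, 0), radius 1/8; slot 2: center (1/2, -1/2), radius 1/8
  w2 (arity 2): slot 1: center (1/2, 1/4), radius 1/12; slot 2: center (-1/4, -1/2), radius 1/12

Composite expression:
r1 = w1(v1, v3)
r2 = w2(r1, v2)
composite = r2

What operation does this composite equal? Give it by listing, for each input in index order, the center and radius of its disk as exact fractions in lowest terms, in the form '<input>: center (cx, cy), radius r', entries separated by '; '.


v1: center (11/24, 1/4), radius 1/96; v2: center (-1/4, -1/2), radius 1/12; v3: center (13/24, 5/24), radius 1/96

Below w2, radii multiply path by path; the v-disk centers shift.
input v1: composing its 2 substitution steps yields center (11/24, 1/4), radius 1/96
input v3: composing its 2 substitution steps yields center (13/24, 5/24), radius 1/96
input v2: composing its 1 substitution step yields center (-1/4, -1/2), radius 1/12


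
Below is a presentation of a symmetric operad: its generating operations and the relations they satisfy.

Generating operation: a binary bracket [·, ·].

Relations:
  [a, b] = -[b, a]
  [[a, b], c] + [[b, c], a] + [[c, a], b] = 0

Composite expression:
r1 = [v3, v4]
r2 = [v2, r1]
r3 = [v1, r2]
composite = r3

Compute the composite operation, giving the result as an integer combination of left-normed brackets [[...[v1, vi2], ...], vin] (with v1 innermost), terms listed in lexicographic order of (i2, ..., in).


[[[v1, v2], v3], v4] - [[[v1, v2], v4], v3] - [[[v1, v3], v4], v2] + [[[v1, v4], v3], v2]

In the tensor algebra, words opening v1 carry the v1-anchored form.
Composite bracket: [v1, [v2, [v3, v4]]]
The bracket unfolds into 8 signed words via [a, b] = ab - ba (2^3 = 8).
Words beginning with v1 determine it all:
  from v1v2v3v4, sign +1: term +[[[v1, v2], v3], v4]
  from v1v2v4v3, sign -1: term -[[[v1, v2], v4], v3]
  from v1v3v4v2, sign -1: term -[[[v1, v3], v4], v2]
  from v1v4v3v2, sign +1: term +[[[v1, v4], v3], v2]


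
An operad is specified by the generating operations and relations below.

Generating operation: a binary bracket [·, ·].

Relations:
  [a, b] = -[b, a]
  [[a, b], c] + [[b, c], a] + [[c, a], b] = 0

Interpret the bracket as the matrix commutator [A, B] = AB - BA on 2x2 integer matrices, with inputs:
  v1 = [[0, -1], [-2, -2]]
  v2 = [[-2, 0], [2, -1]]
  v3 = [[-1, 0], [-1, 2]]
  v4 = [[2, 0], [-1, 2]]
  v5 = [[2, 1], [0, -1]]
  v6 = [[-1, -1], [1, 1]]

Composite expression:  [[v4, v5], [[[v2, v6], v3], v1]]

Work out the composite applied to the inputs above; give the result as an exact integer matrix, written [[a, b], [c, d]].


[[-12, -8], [-86, 12]]

[v4, v5] = [[1, 0], [-3, -1]]
[v2, v6] = [[2, 1], [-3, -2]]
[[v2, v6], v3] = [[-1, 3], [13, 1]]
[[[v2, v6], v3], v1] = [[7, -4], [22, -7]]
[[v4, v5], [[[v2, v6], v3], v1]] = [[-12, -8], [-86, 12]]


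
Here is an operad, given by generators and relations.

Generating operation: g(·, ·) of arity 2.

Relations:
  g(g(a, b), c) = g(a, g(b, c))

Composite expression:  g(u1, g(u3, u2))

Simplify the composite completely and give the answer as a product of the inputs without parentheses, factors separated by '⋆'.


u1 ⋆ u3 ⋆ u2

Every regrouping of g is equal, so read the u-inputs in written order.
g(u3, u2) spells out as u3 ⋆ u2
g(u1, g(u3, u2)) spells out as u1 ⋆ u3 ⋆ u2


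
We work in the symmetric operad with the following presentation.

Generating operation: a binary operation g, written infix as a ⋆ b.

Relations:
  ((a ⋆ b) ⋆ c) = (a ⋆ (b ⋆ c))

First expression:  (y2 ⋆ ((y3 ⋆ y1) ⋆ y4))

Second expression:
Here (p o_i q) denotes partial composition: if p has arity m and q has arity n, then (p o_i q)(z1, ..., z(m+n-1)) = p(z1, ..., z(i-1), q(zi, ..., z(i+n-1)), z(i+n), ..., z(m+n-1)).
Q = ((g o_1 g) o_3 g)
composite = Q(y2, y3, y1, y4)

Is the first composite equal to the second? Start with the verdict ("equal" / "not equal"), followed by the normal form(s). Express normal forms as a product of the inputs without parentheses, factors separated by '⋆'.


The first composite normalizes to y2 ⋆ y3 ⋆ y1 ⋆ y4
The second composite normalizes to y2 ⋆ y3 ⋆ y1 ⋆ y4
The normal forms match — equal.

equal; both compose to y2 ⋆ y3 ⋆ y1 ⋆ y4


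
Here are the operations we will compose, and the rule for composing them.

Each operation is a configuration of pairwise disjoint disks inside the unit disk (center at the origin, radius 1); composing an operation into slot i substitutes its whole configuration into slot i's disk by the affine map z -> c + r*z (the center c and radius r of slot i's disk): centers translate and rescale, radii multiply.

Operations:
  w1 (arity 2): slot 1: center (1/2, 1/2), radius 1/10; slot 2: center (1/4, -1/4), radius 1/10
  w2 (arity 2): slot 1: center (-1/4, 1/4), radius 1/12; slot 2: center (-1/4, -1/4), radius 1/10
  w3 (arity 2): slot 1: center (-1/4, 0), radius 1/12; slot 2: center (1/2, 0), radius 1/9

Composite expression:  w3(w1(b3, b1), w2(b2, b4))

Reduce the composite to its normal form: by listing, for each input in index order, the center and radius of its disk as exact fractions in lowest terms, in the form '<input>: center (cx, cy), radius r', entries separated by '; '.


Follow each b-input down from w3: c' goes to c + r*c', radius to r*r'.
tracing b3 down its 2-map path: center (-5/24, 1/24), radius 1/120
tracing b1 down its 2-map path: center (-11/48, -1/48), radius 1/120
tracing b2 down its 2-map path: center (17/36, 1/36), radius 1/108
tracing b4 down its 2-map path: center (17/36, -1/36), radius 1/90

b1: center (-11/48, -1/48), radius 1/120; b2: center (17/36, 1/36), radius 1/108; b3: center (-5/24, 1/24), radius 1/120; b4: center (17/36, -1/36), radius 1/90


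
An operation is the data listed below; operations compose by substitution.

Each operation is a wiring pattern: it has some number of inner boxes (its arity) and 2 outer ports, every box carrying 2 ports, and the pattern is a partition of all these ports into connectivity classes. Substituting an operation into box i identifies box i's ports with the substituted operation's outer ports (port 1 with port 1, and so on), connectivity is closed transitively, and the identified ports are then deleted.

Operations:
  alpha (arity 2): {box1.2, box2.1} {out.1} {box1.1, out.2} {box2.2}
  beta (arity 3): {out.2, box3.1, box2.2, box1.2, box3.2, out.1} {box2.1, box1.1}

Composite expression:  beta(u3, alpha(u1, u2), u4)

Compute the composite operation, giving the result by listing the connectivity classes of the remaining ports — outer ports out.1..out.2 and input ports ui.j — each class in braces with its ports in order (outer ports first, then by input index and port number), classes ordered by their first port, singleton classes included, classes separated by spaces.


{out.1, out.2, u1.1, u3.2, u4.1, u4.2} {u1.2, u2.1} {u2.2} {u3.1}

Substituting into beta glues patterns; closure does the rest.
composing alpha on (u1, u2), with out.j its own outer ports: {out.1} {out.2, u1.1} {u1.2, u2.1} {u2.2}
composing beta on (u3, u1, u2, u4), with out.j its own outer ports: {out.1, out.2, u1.1, u3.2, u4.1, u4.2} {u1.2, u2.1} {u2.2} {u3.1}


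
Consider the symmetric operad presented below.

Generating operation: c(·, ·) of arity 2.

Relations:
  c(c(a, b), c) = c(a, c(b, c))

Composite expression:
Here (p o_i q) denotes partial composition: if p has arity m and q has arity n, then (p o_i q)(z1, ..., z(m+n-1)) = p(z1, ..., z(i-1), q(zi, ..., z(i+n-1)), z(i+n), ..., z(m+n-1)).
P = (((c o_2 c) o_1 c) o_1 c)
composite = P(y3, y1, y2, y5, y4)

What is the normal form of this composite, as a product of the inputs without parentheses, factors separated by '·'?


Under associativity of c, the answer is the y's in reading order.
c(y3, y1) collapses to y3 · y1
c(c(y3, y1), y2) collapses to y3 · y1 · y2
c(y5, y4) collapses to y5 · y4
c(c(c(y3, y1), y2), c(y5, y4)) collapses to y3 · y1 · y2 · y5 · y4

y3 · y1 · y2 · y5 · y4


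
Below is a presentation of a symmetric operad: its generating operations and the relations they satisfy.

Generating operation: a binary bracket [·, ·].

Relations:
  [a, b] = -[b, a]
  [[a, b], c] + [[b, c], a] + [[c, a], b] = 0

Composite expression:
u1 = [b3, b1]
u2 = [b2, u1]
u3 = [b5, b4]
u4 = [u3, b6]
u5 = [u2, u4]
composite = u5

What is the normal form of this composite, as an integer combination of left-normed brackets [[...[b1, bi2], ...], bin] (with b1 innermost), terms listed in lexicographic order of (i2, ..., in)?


-[[[[[b1, b3], b2], b4], b5], b6] + [[[[[b1, b3], b2], b5], b4], b6] + [[[[[b1, b3], b2], b6], b4], b5] - [[[[[b1, b3], b2], b6], b5], b4]

Expand each bracket as ab - ba; the b1-initial words give the coefficients.
Composite bracket: [[b2, [b3, b1]], [[b5, b4], b6]]
The bracket unfolds into 32 signed words via [a, b] = ab - ba (2^5 = 32).
Coefficients come from the b1-initial words:
  b1b3b2b4b5b6 appears with sign -1, giving the term -[[[[[b1, b3], b2], b4], b5], b6]
  b1b3b2b5b4b6 appears with sign +1, giving the term +[[[[[b1, b3], b2], b5], b4], b6]
  b1b3b2b6b4b5 appears with sign +1, giving the term +[[[[[b1, b3], b2], b6], b4], b5]
  b1b3b2b6b5b4 appears with sign -1, giving the term -[[[[[b1, b3], b2], b6], b5], b4]


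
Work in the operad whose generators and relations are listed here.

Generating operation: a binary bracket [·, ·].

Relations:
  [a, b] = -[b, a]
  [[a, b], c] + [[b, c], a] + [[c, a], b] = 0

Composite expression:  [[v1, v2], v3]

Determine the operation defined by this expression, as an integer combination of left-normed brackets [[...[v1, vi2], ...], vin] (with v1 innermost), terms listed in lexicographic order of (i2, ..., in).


[[v1, v2], v3]


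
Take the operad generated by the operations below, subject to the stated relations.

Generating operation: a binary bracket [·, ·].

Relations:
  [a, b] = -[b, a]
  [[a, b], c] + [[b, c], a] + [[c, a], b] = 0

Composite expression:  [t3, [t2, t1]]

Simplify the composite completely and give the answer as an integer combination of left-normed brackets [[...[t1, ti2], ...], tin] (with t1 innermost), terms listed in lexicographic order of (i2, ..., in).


[[t1, t2], t3]

Expand each bracket as ab - ba; the t1-initial words give the coefficients.
Composite bracket: [t3, [t2, t1]]
Under [a, b] = ab - ba we get 4 signed associative words (2^2 = 4).
Keep just the words that open with t1:
  sign of t1t2t3 is +1, so it contributes +[[t1, t2], t3]


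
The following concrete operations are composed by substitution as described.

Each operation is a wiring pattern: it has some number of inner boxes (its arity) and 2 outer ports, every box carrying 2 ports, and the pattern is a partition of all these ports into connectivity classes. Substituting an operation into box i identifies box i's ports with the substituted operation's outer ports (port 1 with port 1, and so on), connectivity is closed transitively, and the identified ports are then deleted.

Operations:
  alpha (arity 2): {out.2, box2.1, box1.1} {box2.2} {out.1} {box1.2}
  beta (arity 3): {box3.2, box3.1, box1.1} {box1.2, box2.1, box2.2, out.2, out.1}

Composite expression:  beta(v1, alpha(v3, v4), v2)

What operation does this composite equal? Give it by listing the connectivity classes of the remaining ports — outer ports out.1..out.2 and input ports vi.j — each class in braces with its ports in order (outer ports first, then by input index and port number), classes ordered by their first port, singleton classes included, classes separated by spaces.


After gluing at beta, chains via deleted ports link the v-ports.
alpha over (v3, v4) gives {out.1} {out.2, v3.1, v4.1} {v3.2} {v4.2}, out.j being that stage's outer ports
beta over (v1, v3, v4, v2) gives {out.1, out.2, v1.2, v3.1, v4.1} {v1.1, v2.1, v2.2} {v3.2} {v4.2}, out.j being that stage's outer ports

{out.1, out.2, v1.2, v3.1, v4.1} {v1.1, v2.1, v2.2} {v3.2} {v4.2}


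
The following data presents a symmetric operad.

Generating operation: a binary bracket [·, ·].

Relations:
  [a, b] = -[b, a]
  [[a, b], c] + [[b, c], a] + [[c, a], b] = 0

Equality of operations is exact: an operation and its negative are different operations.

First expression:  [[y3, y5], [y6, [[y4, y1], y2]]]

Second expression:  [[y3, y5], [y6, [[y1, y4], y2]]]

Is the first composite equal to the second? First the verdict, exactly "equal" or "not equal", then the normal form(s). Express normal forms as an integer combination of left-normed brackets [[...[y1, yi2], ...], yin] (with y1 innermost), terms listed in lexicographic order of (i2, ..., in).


Reducing the first expression gives -[[[[[y1, y4], y2], y6], y3], y5] + [[[[[y1, y4], y2], y6], y5], y3]
Reducing the second expression gives [[[[[y1, y4], y2], y6], y3], y5] - [[[[[y1, y4], y2], y6], y5], y3]
Different reductions; not equal.

not equal — first -[[[[[y1, y4], y2], y6], y3], y5] + [[[[[y1, y4], y2], y6], y5], y3], second [[[[[y1, y4], y2], y6], y3], y5] - [[[[[y1, y4], y2], y6], y5], y3]


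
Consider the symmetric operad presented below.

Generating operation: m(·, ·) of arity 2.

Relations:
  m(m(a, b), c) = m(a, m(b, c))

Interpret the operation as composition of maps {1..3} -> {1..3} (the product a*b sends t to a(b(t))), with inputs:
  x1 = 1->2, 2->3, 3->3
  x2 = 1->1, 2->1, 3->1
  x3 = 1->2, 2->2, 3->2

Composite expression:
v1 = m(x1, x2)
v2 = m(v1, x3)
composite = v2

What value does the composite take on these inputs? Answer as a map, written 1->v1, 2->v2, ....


1->2, 2->2, 3->2

m(x1, x2) = 1->2, 2->2, 3->2
m(m(x1, x2), x3) = 1->2, 2->2, 3->2


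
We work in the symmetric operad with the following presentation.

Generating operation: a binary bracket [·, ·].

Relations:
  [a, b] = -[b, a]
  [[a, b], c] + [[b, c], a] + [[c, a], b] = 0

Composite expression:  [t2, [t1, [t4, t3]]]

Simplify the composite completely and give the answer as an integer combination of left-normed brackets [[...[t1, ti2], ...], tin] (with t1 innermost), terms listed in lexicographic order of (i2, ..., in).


[[[t1, t3], t4], t2] - [[[t1, t4], t3], t2]

In the tensor algebra, words opening t1 carry the t1-anchored form.
Composite bracket: [t2, [t1, [t4, t3]]]
The bracket unfolds into 8 signed words via [a, b] = ab - ba (2^3 = 8).
The t1-initial words carry the normal form:
  from t1t3t4t2, sign +1: term +[[[t1, t3], t4], t2]
  from t1t4t3t2, sign -1: term -[[[t1, t4], t3], t2]


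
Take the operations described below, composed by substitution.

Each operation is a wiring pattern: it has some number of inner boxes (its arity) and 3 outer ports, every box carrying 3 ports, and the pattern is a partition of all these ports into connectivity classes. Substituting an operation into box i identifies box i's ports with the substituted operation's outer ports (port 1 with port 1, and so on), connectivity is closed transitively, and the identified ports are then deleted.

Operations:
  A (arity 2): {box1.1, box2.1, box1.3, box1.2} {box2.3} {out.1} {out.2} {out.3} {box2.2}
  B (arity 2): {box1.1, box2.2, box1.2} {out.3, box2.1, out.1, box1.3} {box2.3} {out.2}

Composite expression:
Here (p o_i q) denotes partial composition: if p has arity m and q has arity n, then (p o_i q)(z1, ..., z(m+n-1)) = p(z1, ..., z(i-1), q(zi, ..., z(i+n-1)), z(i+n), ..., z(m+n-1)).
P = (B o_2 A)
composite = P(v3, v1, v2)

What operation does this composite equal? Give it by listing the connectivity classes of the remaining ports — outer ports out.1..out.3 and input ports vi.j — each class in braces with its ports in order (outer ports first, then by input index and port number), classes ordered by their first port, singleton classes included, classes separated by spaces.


Connectivity passes through glued B-boundaries; trace each wire chain.
after A, the pattern on (v1, v2) reads {out.1} {out.2} {out.3} {v1.1, v1.2, v1.3, v2.1} {v2.2} {v2.3} (out.j = its outer ports)
after B, the pattern on (v3, v1, v2) reads {out.1, out.3, v3.3} {out.2} {v1.1, v1.2, v1.3, v2.1} {v2.2} {v2.3} {v3.1, v3.2} (out.j = its outer ports)

{out.1, out.3, v3.3} {out.2} {v1.1, v1.2, v1.3, v2.1} {v2.2} {v2.3} {v3.1, v3.2}


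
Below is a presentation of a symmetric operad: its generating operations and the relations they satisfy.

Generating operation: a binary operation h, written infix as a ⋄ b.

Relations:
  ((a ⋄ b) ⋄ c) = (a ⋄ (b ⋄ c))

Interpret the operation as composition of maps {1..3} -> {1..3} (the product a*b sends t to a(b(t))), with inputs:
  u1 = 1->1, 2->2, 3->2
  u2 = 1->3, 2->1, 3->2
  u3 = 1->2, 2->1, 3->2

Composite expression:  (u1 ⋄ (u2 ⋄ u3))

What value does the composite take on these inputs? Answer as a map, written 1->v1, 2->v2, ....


1->1, 2->2, 3->1

(u2 ⋄ u3) = 1->1, 2->3, 3->1
(u1 ⋄ (u2 ⋄ u3)) = 1->1, 2->2, 3->1


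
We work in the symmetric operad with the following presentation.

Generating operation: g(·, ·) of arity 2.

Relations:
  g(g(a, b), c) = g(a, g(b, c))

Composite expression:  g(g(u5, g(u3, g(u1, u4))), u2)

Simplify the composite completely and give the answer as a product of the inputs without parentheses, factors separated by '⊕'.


All parenthesizations of g agree; list the u-inputs left to right.
g(u1, u4) reduces to u1 ⊕ u4
g(u3, g(u1, u4)) reduces to u3 ⊕ u1 ⊕ u4
g(u5, g(u3, g(u1, u4))) reduces to u5 ⊕ u3 ⊕ u1 ⊕ u4
g(g(u5, g(u3, g(u1, u4))), u2) reduces to u5 ⊕ u3 ⊕ u1 ⊕ u4 ⊕ u2

u5 ⊕ u3 ⊕ u1 ⊕ u4 ⊕ u2


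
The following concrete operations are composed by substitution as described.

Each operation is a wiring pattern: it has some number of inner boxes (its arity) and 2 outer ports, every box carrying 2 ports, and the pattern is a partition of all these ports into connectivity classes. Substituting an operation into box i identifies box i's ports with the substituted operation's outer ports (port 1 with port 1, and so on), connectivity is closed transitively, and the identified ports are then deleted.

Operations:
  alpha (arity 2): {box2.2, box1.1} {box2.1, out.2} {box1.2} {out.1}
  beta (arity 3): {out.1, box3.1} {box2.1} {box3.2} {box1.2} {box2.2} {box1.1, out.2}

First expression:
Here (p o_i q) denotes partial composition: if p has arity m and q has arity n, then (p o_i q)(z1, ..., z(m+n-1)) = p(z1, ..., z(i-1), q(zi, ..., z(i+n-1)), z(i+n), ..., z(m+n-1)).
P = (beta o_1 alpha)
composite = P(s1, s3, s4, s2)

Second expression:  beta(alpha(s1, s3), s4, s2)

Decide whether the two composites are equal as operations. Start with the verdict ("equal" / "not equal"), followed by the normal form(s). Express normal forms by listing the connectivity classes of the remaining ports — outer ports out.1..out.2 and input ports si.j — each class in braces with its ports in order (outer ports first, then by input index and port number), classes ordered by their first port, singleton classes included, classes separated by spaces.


In normal form, the first expression is {out.1, s2.1} {out.2} {s1.1, s3.2} {s1.2} {s2.2} {s3.1} {s4.1} {s4.2}
In normal form, the second expression is {out.1, s2.1} {out.2} {s1.1, s3.2} {s1.2} {s2.2} {s3.1} {s4.1} {s4.2}
One common form — equal.

equal — both sides give {out.1, s2.1} {out.2} {s1.1, s3.2} {s1.2} {s2.2} {s3.1} {s4.1} {s4.2}


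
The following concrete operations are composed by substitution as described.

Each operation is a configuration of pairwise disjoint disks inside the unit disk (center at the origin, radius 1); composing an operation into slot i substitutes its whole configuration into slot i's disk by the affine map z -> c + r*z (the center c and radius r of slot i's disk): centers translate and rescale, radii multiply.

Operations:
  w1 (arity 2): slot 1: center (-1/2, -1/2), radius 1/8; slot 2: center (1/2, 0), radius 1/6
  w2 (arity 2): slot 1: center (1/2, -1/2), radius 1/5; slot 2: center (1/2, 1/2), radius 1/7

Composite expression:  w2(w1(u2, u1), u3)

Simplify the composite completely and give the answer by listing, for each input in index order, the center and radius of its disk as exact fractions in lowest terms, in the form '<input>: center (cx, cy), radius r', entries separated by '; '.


u1: center (3/5, -1/2), radius 1/30; u2: center (2/5, -3/5), radius 1/40; u3: center (1/2, 1/2), radius 1/7


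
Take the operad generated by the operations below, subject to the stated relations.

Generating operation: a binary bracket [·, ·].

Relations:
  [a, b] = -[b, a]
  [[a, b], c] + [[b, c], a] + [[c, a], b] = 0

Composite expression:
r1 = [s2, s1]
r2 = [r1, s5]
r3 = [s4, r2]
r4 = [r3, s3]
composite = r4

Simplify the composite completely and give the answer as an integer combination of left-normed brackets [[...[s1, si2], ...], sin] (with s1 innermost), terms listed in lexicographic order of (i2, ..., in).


[[[[s1, s2], s5], s4], s3]

Skip Jacobi rewriting: expand, keep s1-initial words, read off terms.
Composite bracket: [[s4, [[s2, s1], s5]], s3]
The bracket unfolds into 16 signed words via [a, b] = ab - ba (2^4 = 16).
Collect the words opening with s1:
  word s1s2s5s4s3 has sign +1, contributing +[[[[s1, s2], s5], s4], s3]


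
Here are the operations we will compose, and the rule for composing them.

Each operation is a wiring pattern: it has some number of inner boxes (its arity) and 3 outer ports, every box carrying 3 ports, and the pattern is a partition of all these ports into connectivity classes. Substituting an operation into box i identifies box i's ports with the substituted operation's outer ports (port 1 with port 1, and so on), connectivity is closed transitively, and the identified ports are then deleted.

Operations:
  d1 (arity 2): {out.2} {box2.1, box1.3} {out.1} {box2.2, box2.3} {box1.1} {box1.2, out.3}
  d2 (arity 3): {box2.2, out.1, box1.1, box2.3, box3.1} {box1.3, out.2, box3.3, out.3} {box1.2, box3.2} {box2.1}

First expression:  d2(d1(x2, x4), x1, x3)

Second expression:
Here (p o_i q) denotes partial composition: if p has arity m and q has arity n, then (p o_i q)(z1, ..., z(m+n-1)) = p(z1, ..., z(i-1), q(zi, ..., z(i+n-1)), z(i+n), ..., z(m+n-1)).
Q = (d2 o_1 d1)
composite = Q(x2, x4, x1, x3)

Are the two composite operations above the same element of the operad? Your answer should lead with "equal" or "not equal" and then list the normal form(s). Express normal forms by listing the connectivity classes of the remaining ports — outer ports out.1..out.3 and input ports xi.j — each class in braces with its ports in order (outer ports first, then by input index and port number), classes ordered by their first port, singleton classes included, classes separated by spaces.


equal; both compose to {out.1, x1.2, x1.3, x3.1} {out.2, out.3, x2.2, x3.3} {x1.1} {x2.1} {x2.3, x4.1} {x3.2} {x4.2, x4.3}

In normal form, the first expression is {out.1, x1.2, x1.3, x3.1} {out.2, out.3, x2.2, x3.3} {x1.1} {x2.1} {x2.3, x4.1} {x3.2} {x4.2, x4.3}
In normal form, the second expression is {out.1, x1.2, x1.3, x3.1} {out.2, out.3, x2.2, x3.3} {x1.1} {x2.1} {x2.3, x4.1} {x3.2} {x4.2, x4.3}
Identical normal forms: equal.


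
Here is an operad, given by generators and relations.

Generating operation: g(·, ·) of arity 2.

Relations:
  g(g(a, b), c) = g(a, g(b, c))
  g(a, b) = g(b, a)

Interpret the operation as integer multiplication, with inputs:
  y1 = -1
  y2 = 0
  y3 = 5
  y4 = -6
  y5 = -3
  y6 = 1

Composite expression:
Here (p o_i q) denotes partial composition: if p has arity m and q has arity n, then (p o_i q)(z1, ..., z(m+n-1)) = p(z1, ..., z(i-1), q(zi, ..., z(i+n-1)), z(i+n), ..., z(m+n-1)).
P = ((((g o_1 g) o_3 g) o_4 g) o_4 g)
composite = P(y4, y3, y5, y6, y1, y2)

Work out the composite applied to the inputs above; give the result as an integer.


0

g(y4, y3) = -30
g(y6, y1) = -1
g(g(y6, y1), y2) = 0
g(y5, g(g(y6, y1), y2)) = 0
g(g(y4, y3), g(y5, g(g(y6, y1), y2))) = 0


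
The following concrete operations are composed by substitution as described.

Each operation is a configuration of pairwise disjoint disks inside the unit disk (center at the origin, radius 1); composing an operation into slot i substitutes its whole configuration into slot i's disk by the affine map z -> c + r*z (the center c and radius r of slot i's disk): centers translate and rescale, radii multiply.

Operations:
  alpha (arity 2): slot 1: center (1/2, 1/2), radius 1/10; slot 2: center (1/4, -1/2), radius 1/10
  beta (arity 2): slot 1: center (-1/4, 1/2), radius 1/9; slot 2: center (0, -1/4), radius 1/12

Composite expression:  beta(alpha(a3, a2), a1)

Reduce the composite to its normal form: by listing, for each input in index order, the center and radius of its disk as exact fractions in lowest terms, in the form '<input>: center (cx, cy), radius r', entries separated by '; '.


a1: center (0, -1/4), radius 1/12; a2: center (-2/9, 4/9), radius 1/90; a3: center (-7/36, 5/9), radius 1/90

Only the slot chain above each a matters under beta; compose those maps.
input a3: applying the 2 nested substitutions gives center (-7/36, 5/9), radius 1/90
input a2: applying the 2 nested substitutions gives center (-2/9, 4/9), radius 1/90
input a1: applying the 1 nested substitution gives center (0, -1/4), radius 1/12


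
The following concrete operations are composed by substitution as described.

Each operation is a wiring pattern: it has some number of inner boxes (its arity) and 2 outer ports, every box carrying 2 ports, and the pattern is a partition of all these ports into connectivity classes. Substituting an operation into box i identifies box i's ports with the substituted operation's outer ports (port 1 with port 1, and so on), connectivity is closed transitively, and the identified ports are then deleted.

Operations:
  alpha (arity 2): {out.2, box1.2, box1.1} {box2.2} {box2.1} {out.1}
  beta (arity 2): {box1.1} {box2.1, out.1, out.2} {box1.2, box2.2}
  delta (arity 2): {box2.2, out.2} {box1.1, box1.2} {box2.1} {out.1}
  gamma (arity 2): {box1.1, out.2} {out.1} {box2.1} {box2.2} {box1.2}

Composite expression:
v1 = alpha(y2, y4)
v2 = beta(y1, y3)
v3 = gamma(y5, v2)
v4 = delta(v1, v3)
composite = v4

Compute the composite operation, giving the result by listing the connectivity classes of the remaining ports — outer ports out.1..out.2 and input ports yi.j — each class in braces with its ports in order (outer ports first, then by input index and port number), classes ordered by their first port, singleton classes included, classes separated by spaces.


{out.1} {out.2, y5.1} {y1.1} {y1.2, y3.2} {y2.1, y2.2} {y3.1} {y4.1} {y4.2} {y5.2}


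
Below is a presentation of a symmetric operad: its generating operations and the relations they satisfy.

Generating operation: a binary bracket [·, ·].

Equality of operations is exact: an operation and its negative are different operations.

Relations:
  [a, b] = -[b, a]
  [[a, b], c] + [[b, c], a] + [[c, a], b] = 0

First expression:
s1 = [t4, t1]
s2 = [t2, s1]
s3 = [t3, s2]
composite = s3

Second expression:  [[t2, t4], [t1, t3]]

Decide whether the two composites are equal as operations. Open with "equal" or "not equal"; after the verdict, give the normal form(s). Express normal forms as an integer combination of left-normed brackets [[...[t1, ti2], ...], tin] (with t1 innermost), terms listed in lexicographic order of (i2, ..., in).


not equal; first: -[[[t1, t4], t2], t3]; second: -[[[t1, t3], t2], t4] + [[[t1, t3], t4], t2]

The first composite normalizes to -[[[t1, t4], t2], t3]
The second composite normalizes to -[[[t1, t3], t2], t4] + [[[t1, t3], t4], t2]
The forms do not match — not equal.


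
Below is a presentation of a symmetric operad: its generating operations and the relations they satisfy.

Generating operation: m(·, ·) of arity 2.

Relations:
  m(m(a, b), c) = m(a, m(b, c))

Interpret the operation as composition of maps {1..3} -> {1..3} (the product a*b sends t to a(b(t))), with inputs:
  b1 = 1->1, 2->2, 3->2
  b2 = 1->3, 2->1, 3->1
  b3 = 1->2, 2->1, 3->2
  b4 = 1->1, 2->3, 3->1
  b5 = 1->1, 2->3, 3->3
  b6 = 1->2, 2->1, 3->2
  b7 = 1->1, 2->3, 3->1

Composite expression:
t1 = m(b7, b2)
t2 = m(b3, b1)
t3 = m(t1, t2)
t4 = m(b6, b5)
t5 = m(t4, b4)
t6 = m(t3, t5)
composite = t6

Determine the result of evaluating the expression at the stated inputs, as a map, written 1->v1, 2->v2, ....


m(b7, b2) = 1->1, 2->1, 3->1
m(b3, b1) = 1->2, 2->1, 3->1
m(m(b7, b2), m(b3, b1)) = 1->1, 2->1, 3->1
m(b6, b5) = 1->2, 2->2, 3->2
m(m(b6, b5), b4) = 1->2, 2->2, 3->2
m(m(m(b7, b2), m(b3, b1)), m(m(b6, b5), b4)) = 1->1, 2->1, 3->1

1->1, 2->1, 3->1
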